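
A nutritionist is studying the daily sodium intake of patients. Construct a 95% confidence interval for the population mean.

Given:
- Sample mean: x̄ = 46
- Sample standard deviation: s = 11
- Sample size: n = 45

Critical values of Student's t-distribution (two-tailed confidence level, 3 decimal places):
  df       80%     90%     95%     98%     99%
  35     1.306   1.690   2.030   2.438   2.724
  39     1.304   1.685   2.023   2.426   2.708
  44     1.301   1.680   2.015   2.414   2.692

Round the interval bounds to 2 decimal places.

The population standard deviation σ is unknown (only the sample standard deviation s is given), so use a t-interval with df = n - 1 = 45 - 1 = 44.

For 95% confidence with df = 44, t* = 2.015 (from t-table)

Standard error: SE = s/√n = 11/√45 = 1.639783

Margin of error: E = t* × SE = 2.015 × 1.639783 = 3.3042

T-interval: x̄ ± E = 46 ± 3.3042 = (42.6958, 49.3042)

Rounded to 2 decimal places:

(42.70, 49.30)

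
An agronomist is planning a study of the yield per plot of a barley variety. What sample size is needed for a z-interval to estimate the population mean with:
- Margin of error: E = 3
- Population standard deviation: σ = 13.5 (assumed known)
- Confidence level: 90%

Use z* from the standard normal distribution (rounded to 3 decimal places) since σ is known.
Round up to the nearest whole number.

Using z* since population σ is known (z-interval formula).

For 90% confidence, z* = 1.645 (from standard normal table)

Sample size formula for z-interval: n = (z*σ/E)²

n = (1.645 × 13.5 / 3)²
  = (7.402500)²
  = 54.7970

Round up to the nearest whole number: n = 55

55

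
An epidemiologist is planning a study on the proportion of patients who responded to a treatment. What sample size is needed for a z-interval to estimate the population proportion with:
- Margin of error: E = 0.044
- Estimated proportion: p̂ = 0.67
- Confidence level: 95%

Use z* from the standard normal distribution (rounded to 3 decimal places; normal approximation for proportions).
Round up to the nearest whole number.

Using z* for proportion z-interval (normal approximation).

For 95% confidence, z* = 1.96 (from standard normal table)

Sample size formula for proportion z-interval: n = z*²p̂(1-p̂)/E²

n = 1.96² × 0.67 × 0.33 / 0.044²
  = 3.8416 × 0.2211 / 0.001936
  = 438.7282

Round up to the nearest whole number: n = 439

439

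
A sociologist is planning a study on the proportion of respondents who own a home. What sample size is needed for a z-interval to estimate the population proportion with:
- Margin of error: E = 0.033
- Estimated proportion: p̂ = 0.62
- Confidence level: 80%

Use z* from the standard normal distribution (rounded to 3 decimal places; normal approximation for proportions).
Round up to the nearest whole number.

Using z* for proportion z-interval (normal approximation).

For 80% confidence, z* = 1.282 (from standard normal table)

Sample size formula for proportion z-interval: n = z*²p̂(1-p̂)/E²

n = 1.282² × 0.62 × 0.38 / 0.033²
  = 1.643524 × 0.2356 / 0.001089
  = 355.5686

Round up to the nearest whole number: n = 356

356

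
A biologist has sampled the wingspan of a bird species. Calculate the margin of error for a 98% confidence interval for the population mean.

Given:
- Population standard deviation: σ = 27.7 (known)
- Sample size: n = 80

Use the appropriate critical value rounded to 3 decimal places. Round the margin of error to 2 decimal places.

The population standard deviation σ is known, so use the z-interval margin of error formula.

For 98% confidence, z* = 2.326 (from standard normal table)

Margin of error formula for z-interval: E = z* × σ/√n

E = 2.326 × 27.7/√80
  = 2.326 × 3.096954
  = 7.2035

Rounded to 2 decimal places:

7.20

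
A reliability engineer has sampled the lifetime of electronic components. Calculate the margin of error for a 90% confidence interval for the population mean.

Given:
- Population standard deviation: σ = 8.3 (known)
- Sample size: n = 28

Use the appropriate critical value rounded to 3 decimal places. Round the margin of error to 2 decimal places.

The population standard deviation σ is known, so use the z-interval margin of error formula.

For 90% confidence, z* = 1.645 (from standard normal table)

Margin of error formula for z-interval: E = z* × σ/√n

E = 1.645 × 8.3/√28
  = 1.645 × 1.568553
  = 2.5803

Rounded to 2 decimal places:

2.58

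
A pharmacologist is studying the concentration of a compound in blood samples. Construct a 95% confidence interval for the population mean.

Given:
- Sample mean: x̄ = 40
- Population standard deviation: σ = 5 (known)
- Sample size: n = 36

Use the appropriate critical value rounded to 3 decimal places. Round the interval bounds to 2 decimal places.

The population standard deviation σ is known, so use a z-interval (standard normal critical value).

For 95% confidence, z* = 1.96 (from standard normal table)

Standard error: SE = σ/√n = 5/√36 = 0.833333

Margin of error: E = z* × SE = 1.96 × 0.833333 = 1.6333

Z-interval: x̄ ± E = 40 ± 1.6333 = (38.3667, 41.6333)

Rounded to 2 decimal places:

(38.37, 41.63)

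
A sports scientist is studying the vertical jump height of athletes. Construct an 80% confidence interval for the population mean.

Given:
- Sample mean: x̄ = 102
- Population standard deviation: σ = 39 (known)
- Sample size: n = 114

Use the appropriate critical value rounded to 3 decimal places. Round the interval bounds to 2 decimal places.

The population standard deviation σ is known, so use a z-interval (standard normal critical value).

For 80% confidence, z* = 1.282 (from standard normal table)

Standard error: SE = σ/√n = 39/√114 = 3.652685

Margin of error: E = z* × SE = 1.282 × 3.652685 = 4.6827

Z-interval: x̄ ± E = 102 ± 4.6827 = (97.3173, 106.6827)

Rounded to 2 decimal places:

(97.32, 106.68)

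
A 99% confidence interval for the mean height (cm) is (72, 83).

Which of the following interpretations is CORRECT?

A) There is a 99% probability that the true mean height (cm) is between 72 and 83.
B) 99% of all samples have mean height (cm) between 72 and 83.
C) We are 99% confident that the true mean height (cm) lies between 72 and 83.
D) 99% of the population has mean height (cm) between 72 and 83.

A confidence interval represents our confidence in the procedure, not a probability statement about the parameter.

Key concept: If we repeated this sampling process many times and computed a 99% CI each time, about 99% of those intervals would contain the true population parameter.

For this specific interval (72, 83):
- Midpoint (point estimate): 77.5
- Margin of error: 5.5

The correct interpretation is the one stating confidence that the true parameter lies in the interval — option C.

C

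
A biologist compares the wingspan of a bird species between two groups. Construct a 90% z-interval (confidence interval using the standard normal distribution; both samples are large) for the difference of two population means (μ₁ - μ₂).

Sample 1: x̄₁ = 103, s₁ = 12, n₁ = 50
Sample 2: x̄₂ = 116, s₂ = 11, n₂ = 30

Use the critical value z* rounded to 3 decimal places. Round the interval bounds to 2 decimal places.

Both samples are large (n₁ = 50 ≥ 30, n₂ = 30 ≥ 30), so a z-interval for the difference of means applies.

Point estimate: x̄₁ - x̄₂ = 103 - 116 = -13

Standard error: SE = √(s₁²/n₁ + s₂²/n₂)
= √(12²/50 + 11²/30)
= √(2.880000 + 4.033333)
= 2.629322

For 90% confidence, z* = 1.645 (from standard normal table)
Margin of error: E = z* × SE = 1.645 × 2.629322 = 4.3252

Z-interval: (x̄₁ - x̄₂) ± E = -13 ± 4.3252 = (-17.3252, -8.6748)

Rounded to 2 decimal places:

(-17.33, -8.67)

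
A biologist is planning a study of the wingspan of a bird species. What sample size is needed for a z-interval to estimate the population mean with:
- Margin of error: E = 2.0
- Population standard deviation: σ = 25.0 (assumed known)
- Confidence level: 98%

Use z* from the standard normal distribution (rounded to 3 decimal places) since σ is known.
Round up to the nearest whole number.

Using z* since population σ is known (z-interval formula).

For 98% confidence, z* = 2.326 (from standard normal table)

Sample size formula for z-interval: n = (z*σ/E)²

n = (2.326 × 25.0 / 2.0)²
  = (29.075000)²
  = 845.3556

Round up to the nearest whole number: n = 846

846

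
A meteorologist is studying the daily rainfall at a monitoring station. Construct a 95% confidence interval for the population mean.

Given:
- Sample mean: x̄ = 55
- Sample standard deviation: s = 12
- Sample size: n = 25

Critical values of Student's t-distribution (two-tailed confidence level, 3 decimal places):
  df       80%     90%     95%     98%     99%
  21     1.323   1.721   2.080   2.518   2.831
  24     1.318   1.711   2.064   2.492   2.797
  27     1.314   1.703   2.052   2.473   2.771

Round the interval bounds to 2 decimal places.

The population standard deviation σ is unknown (only the sample standard deviation s is given), so use a t-interval with df = n - 1 = 25 - 1 = 24.

For 95% confidence with df = 24, t* = 2.064 (from t-table)

Standard error: SE = s/√n = 12/√25 = 2.400000

Margin of error: E = t* × SE = 2.064 × 2.400000 = 4.9536

T-interval: x̄ ± E = 55 ± 4.9536 = (50.0464, 59.9536)

Rounded to 2 decimal places:

(50.05, 59.95)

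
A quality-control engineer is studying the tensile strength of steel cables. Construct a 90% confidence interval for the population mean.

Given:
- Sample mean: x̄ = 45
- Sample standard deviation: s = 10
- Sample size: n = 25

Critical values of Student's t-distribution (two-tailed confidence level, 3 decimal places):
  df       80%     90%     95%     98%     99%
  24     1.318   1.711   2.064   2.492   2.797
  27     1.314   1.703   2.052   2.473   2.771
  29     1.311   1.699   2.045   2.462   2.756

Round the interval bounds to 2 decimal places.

The population standard deviation σ is unknown (only the sample standard deviation s is given), so use a t-interval with df = n - 1 = 25 - 1 = 24.

For 90% confidence with df = 24, t* = 1.711 (from t-table)

Standard error: SE = s/√n = 10/√25 = 2.000000

Margin of error: E = t* × SE = 1.711 × 2.000000 = 3.4220

T-interval: x̄ ± E = 45 ± 3.4220 = (41.5780, 48.4220)

Rounded to 2 decimal places:

(41.58, 48.42)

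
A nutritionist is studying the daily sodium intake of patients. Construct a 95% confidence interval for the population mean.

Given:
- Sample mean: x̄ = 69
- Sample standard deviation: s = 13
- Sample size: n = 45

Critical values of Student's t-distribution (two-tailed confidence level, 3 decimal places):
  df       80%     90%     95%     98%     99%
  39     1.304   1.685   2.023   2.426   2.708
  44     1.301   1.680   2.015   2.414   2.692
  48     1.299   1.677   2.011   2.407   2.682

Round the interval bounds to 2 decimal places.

The population standard deviation σ is unknown (only the sample standard deviation s is given), so use a t-interval with df = n - 1 = 45 - 1 = 44.

For 95% confidence with df = 44, t* = 2.015 (from t-table)

Standard error: SE = s/√n = 13/√45 = 1.937926

Margin of error: E = t* × SE = 2.015 × 1.937926 = 3.9049

T-interval: x̄ ± E = 69 ± 3.9049 = (65.0951, 72.9049)

Rounded to 2 decimal places:

(65.10, 72.90)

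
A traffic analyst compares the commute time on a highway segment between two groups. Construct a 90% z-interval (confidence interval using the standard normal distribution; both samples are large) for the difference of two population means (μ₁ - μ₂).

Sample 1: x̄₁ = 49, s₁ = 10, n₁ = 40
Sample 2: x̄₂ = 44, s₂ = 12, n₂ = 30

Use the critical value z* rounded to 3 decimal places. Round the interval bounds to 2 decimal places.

Both samples are large (n₁ = 40 ≥ 30, n₂ = 30 ≥ 30), so a z-interval for the difference of means applies.

Point estimate: x̄₁ - x̄₂ = 49 - 44 = 5

Standard error: SE = √(s₁²/n₁ + s₂²/n₂)
= √(10²/40 + 12²/30)
= √(2.500000 + 4.800000)
= 2.701851

For 90% confidence, z* = 1.645 (from standard normal table)
Margin of error: E = z* × SE = 1.645 × 2.701851 = 4.4445

Z-interval: (x̄₁ - x̄₂) ± E = 5 ± 4.4445 = (0.5555, 9.4445)

Rounded to 2 decimal places:

(0.56, 9.44)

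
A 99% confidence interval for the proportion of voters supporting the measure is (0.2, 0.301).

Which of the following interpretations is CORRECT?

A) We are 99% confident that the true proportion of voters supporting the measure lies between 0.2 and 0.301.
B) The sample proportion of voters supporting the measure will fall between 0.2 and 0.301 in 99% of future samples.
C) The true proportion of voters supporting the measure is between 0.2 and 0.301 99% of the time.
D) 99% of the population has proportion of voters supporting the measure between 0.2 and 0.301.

A confidence interval represents our confidence in the procedure, not a probability statement about the parameter.

Key concept: If we repeated this sampling process many times and computed a 99% CI each time, about 99% of those intervals would contain the true population parameter.

For this specific interval (0.2, 0.301):
- Midpoint (point estimate): 0.2505
- Margin of error: 0.0505

The correct interpretation is the one stating confidence that the true parameter lies in the interval — option A.

A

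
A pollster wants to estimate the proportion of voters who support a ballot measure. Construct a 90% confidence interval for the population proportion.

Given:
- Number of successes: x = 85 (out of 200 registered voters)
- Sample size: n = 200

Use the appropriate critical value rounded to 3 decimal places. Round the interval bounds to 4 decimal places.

Sample proportion: p̂ = 85/200 = 0.425000

Check conditions for normal approximation:
  np̂ = 85 ≥ 10 ✓
  n(1-p̂) = 115 ≥ 10 ✓

The sample is large enough, so use a z-interval (normal approximation) for the proportion.

For 90% confidence, z* = 1.645 (from standard normal table)

Standard error: SE = √(p̂(1-p̂)/n) = √(0.425000×0.575000/200) = 0.03495533

Margin of error: E = z* × SE = 1.645 × 0.03495533 = 0.057502

Z-interval: p̂ ± E = 0.425000 ± 0.057502 = (0.367498, 0.482502)

Rounded to 4 decimal places:

(0.3675, 0.4825)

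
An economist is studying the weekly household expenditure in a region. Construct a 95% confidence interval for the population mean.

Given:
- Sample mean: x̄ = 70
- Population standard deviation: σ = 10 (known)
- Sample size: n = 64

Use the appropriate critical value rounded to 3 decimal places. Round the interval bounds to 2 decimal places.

The population standard deviation σ is known, so use a z-interval (standard normal critical value).

For 95% confidence, z* = 1.96 (from standard normal table)

Standard error: SE = σ/√n = 10/√64 = 1.250000

Margin of error: E = z* × SE = 1.96 × 1.250000 = 2.4500

Z-interval: x̄ ± E = 70 ± 2.4500 = (67.5500, 72.4500)

Rounded to 2 decimal places:

(67.55, 72.45)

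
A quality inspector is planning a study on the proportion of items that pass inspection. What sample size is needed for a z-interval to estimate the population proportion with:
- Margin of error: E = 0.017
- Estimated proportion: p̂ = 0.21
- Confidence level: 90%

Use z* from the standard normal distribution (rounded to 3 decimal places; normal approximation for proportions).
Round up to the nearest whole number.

Using z* for proportion z-interval (normal approximation).

For 90% confidence, z* = 1.645 (from standard normal table)

Sample size formula for proportion z-interval: n = z*²p̂(1-p̂)/E²

n = 1.645² × 0.21 × 0.79 / 0.017²
  = 2.706025 × 0.1659 / 0.000289
  = 1553.3894

Round up to the nearest whole number: n = 1554

1554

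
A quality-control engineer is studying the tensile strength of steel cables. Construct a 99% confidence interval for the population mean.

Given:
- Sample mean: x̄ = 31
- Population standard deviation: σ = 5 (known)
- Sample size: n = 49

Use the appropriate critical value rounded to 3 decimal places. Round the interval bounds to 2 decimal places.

The population standard deviation σ is known, so use a z-interval (standard normal critical value).

For 99% confidence, z* = 2.576 (from standard normal table)

Standard error: SE = σ/√n = 5/√49 = 0.714286

Margin of error: E = z* × SE = 2.576 × 0.714286 = 1.8400

Z-interval: x̄ ± E = 31 ± 1.8400 = (29.1600, 32.8400)

Rounded to 2 decimal places:

(29.16, 32.84)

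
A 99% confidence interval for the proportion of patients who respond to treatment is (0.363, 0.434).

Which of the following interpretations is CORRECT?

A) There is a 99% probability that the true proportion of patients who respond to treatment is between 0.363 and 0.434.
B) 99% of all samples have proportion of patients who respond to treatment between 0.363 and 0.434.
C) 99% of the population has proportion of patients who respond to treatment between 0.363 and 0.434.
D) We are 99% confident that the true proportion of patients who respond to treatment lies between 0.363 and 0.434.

A confidence interval represents our confidence in the procedure, not a probability statement about the parameter.

Key concept: If we repeated this sampling process many times and computed a 99% CI each time, about 99% of those intervals would contain the true population parameter.

For this specific interval (0.363, 0.434):
- Midpoint (point estimate): 0.3985
- Margin of error: 0.0355

The correct interpretation is the one stating confidence that the true parameter lies in the interval — option D.

D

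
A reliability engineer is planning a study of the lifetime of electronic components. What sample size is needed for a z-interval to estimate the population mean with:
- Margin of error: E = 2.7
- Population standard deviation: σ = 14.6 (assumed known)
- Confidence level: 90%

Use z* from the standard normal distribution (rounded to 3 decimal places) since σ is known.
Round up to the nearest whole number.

Using z* since population σ is known (z-interval formula).

For 90% confidence, z* = 1.645 (from standard normal table)

Sample size formula for z-interval: n = (z*σ/E)²

n = (1.645 × 14.6 / 2.7)²
  = (8.895185)²
  = 79.1243

Round up to the nearest whole number: n = 80

80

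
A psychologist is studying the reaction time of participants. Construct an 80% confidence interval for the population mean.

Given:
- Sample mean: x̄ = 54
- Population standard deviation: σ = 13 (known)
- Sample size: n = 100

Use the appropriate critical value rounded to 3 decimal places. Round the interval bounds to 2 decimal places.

The population standard deviation σ is known, so use a z-interval (standard normal critical value).

For 80% confidence, z* = 1.282 (from standard normal table)

Standard error: SE = σ/√n = 13/√100 = 1.300000

Margin of error: E = z* × SE = 1.282 × 1.300000 = 1.6666

Z-interval: x̄ ± E = 54 ± 1.6666 = (52.3334, 55.6666)

Rounded to 2 decimal places:

(52.33, 55.67)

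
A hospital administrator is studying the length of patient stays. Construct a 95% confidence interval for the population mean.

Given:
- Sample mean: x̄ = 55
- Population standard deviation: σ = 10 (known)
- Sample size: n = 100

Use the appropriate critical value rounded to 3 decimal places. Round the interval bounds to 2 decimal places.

The population standard deviation σ is known, so use a z-interval (standard normal critical value).

For 95% confidence, z* = 1.96 (from standard normal table)

Standard error: SE = σ/√n = 10/√100 = 1.000000

Margin of error: E = z* × SE = 1.96 × 1.000000 = 1.9600

Z-interval: x̄ ± E = 55 ± 1.9600 = (53.0400, 56.9600)

Rounded to 2 decimal places:

(53.04, 56.96)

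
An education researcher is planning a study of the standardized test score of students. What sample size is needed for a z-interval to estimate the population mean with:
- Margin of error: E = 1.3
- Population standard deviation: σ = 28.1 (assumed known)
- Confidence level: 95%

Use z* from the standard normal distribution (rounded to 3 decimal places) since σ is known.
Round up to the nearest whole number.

Using z* since population σ is known (z-interval formula).

For 95% confidence, z* = 1.96 (from standard normal table)

Sample size formula for z-interval: n = (z*σ/E)²

n = (1.96 × 28.1 / 1.3)²
  = (42.366154)²
  = 1794.8910

Round up to the nearest whole number: n = 1795

1795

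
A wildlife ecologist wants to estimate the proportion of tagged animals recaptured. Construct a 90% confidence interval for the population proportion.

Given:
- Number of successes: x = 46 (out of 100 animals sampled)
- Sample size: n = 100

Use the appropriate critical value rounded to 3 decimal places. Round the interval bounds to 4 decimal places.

Sample proportion: p̂ = 46/100 = 0.460000

Check conditions for normal approximation:
  np̂ = 46 ≥ 10 ✓
  n(1-p̂) = 54 ≥ 10 ✓

The sample is large enough, so use a z-interval (normal approximation) for the proportion.

For 90% confidence, z* = 1.645 (from standard normal table)

Standard error: SE = √(p̂(1-p̂)/n) = √(0.460000×0.540000/100) = 0.04983974

Margin of error: E = z* × SE = 1.645 × 0.04983974 = 0.081986

Z-interval: p̂ ± E = 0.460000 ± 0.081986 = (0.378014, 0.541986)

Rounded to 4 decimal places:

(0.3780, 0.5420)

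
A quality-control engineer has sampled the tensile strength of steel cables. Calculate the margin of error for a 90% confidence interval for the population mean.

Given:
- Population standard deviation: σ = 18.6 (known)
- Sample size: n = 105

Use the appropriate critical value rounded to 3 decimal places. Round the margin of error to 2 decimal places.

The population standard deviation σ is known, so use the z-interval margin of error formula.

For 90% confidence, z* = 1.645 (from standard normal table)

Margin of error formula for z-interval: E = z* × σ/√n

E = 1.645 × 18.6/√105
  = 1.645 × 1.815174
  = 2.9860

Rounded to 2 decimal places:

2.99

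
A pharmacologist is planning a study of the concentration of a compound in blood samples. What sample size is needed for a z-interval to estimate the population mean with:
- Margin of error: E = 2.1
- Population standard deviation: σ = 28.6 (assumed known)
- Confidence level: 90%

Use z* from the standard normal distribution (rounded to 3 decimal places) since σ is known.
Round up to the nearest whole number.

Using z* since population σ is known (z-interval formula).

For 90% confidence, z* = 1.645 (from standard normal table)

Sample size formula for z-interval: n = (z*σ/E)²

n = (1.645 × 28.6 / 2.1)²
  = (22.403333)²
  = 501.9093

Round up to the nearest whole number: n = 502

502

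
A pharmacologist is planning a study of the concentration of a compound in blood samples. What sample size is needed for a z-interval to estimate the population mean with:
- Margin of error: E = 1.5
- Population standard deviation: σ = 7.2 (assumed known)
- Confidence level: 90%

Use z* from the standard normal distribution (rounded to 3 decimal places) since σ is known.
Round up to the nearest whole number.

Using z* since population σ is known (z-interval formula).

For 90% confidence, z* = 1.645 (from standard normal table)

Sample size formula for z-interval: n = (z*σ/E)²

n = (1.645 × 7.2 / 1.5)²
  = (7.896000)²
  = 62.3468

Round up to the nearest whole number: n = 63

63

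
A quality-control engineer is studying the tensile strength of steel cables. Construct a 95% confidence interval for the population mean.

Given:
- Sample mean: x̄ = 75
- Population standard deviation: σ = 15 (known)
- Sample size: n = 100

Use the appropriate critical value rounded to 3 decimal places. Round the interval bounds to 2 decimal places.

The population standard deviation σ is known, so use a z-interval (standard normal critical value).

For 95% confidence, z* = 1.96 (from standard normal table)

Standard error: SE = σ/√n = 15/√100 = 1.500000

Margin of error: E = z* × SE = 1.96 × 1.500000 = 2.9400

Z-interval: x̄ ± E = 75 ± 2.9400 = (72.0600, 77.9400)

Rounded to 2 decimal places:

(72.06, 77.94)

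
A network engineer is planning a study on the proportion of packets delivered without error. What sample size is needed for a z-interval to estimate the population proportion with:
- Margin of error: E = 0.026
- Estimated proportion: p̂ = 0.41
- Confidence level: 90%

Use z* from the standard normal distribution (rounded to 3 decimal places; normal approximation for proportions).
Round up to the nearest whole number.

Using z* for proportion z-interval (normal approximation).

For 90% confidence, z* = 1.645 (from standard normal table)

Sample size formula for proportion z-interval: n = z*²p̂(1-p̂)/E²

n = 1.645² × 0.41 × 0.59 / 0.026²
  = 2.706025 × 0.2419 / 0.000676
  = 968.3246

Round up to the nearest whole number: n = 969

969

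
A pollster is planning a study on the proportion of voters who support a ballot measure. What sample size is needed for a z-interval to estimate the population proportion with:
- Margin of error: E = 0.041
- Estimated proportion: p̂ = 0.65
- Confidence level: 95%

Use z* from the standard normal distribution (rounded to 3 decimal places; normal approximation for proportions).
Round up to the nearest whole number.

Using z* for proportion z-interval (normal approximation).

For 95% confidence, z* = 1.96 (from standard normal table)

Sample size formula for proportion z-interval: n = z*²p̂(1-p̂)/E²

n = 1.96² × 0.65 × 0.35 / 0.041²
  = 3.8416 × 0.2275 / 0.001681
  = 519.9072

Round up to the nearest whole number: n = 520

520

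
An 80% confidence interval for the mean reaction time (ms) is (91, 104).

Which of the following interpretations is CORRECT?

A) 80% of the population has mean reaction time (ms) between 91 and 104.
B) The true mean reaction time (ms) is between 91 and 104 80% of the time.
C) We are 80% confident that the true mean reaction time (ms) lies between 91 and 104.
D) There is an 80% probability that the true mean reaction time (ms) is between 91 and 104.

A confidence interval represents our confidence in the procedure, not a probability statement about the parameter.

Key concept: If we repeated this sampling process many times and computed an 80% CI each time, about 80% of those intervals would contain the true population parameter.

For this specific interval (91, 104):
- Midpoint (point estimate): 97.5
- Margin of error: 6.5

The correct interpretation is the one stating confidence that the true parameter lies in the interval — option C.

C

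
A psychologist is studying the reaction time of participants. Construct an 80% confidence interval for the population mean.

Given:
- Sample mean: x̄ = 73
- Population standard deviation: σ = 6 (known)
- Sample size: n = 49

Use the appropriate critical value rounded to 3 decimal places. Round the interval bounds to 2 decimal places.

The population standard deviation σ is known, so use a z-interval (standard normal critical value).

For 80% confidence, z* = 1.282 (from standard normal table)

Standard error: SE = σ/√n = 6/√49 = 0.857143

Margin of error: E = z* × SE = 1.282 × 0.857143 = 1.0989

Z-interval: x̄ ± E = 73 ± 1.0989 = (71.9011, 74.0989)

Rounded to 2 decimal places:

(71.90, 74.10)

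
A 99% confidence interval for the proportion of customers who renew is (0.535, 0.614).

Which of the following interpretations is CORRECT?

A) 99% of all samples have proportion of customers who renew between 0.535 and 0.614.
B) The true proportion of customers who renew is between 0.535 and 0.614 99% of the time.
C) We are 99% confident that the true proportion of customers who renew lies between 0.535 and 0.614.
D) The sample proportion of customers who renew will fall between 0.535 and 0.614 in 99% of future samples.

A confidence interval represents our confidence in the procedure, not a probability statement about the parameter.

Key concept: If we repeated this sampling process many times and computed a 99% CI each time, about 99% of those intervals would contain the true population parameter.

For this specific interval (0.535, 0.614):
- Midpoint (point estimate): 0.5745
- Margin of error: 0.0395

The correct interpretation is the one stating confidence that the true parameter lies in the interval — option C.

C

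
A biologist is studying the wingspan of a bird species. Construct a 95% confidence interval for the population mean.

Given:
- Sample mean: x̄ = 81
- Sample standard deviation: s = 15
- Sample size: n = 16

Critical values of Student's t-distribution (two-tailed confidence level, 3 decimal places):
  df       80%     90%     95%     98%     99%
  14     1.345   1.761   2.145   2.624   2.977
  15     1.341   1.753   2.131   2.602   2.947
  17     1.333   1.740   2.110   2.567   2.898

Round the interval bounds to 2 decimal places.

The population standard deviation σ is unknown (only the sample standard deviation s is given), so use a t-interval with df = n - 1 = 16 - 1 = 15.

For 95% confidence with df = 15, t* = 2.131 (from t-table)

Standard error: SE = s/√n = 15/√16 = 3.750000

Margin of error: E = t* × SE = 2.131 × 3.750000 = 7.9912

T-interval: x̄ ± E = 81 ± 7.9912 = (73.0088, 88.9912)

Rounded to 2 decimal places:

(73.01, 88.99)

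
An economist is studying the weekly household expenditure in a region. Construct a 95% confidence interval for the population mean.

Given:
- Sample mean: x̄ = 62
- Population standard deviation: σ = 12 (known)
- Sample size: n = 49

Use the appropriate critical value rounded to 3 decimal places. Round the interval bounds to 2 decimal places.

The population standard deviation σ is known, so use a z-interval (standard normal critical value).

For 95% confidence, z* = 1.96 (from standard normal table)

Standard error: SE = σ/√n = 12/√49 = 1.714286

Margin of error: E = z* × SE = 1.96 × 1.714286 = 3.3600

Z-interval: x̄ ± E = 62 ± 3.3600 = (58.6400, 65.3600)

Rounded to 2 decimal places:

(58.64, 65.36)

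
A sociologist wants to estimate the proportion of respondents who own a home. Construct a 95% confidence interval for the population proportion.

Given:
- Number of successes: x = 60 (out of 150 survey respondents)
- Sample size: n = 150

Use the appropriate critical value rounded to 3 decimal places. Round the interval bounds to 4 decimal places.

Sample proportion: p̂ = 60/150 = 0.400000

Check conditions for normal approximation:
  np̂ = 60 ≥ 10 ✓
  n(1-p̂) = 90 ≥ 10 ✓

The sample is large enough, so use a z-interval (normal approximation) for the proportion.

For 95% confidence, z* = 1.96 (from standard normal table)

Standard error: SE = √(p̂(1-p̂)/n) = √(0.400000×0.600000/150) = 0.04000000

Margin of error: E = z* × SE = 1.96 × 0.04000000 = 0.078400

Z-interval: p̂ ± E = 0.400000 ± 0.078400 = (0.321600, 0.478400)

Rounded to 4 decimal places:

(0.3216, 0.4784)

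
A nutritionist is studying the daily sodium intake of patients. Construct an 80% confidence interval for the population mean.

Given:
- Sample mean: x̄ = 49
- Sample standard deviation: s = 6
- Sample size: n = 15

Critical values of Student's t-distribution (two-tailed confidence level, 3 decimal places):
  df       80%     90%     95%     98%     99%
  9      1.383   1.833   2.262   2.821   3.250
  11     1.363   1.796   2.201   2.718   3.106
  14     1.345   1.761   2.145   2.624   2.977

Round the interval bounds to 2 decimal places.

The population standard deviation σ is unknown (only the sample standard deviation s is given), so use a t-interval with df = n - 1 = 15 - 1 = 14.

For 80% confidence with df = 14, t* = 1.345 (from t-table)

Standard error: SE = s/√n = 6/√15 = 1.549193

Margin of error: E = t* × SE = 1.345 × 1.549193 = 2.0837

T-interval: x̄ ± E = 49 ± 2.0837 = (46.9163, 51.0837)

Rounded to 2 decimal places:

(46.92, 51.08)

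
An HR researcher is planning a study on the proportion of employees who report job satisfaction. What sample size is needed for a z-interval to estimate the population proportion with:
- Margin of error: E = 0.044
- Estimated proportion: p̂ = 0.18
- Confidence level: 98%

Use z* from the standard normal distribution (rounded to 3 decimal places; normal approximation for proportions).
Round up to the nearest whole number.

Using z* for proportion z-interval (normal approximation).

For 98% confidence, z* = 2.326 (from standard normal table)

Sample size formula for proportion z-interval: n = z*²p̂(1-p̂)/E²

n = 2.326² × 0.18 × 0.82 / 0.044²
  = 5.410276 × 0.1476 / 0.001936
  = 412.4777

Round up to the nearest whole number: n = 413

413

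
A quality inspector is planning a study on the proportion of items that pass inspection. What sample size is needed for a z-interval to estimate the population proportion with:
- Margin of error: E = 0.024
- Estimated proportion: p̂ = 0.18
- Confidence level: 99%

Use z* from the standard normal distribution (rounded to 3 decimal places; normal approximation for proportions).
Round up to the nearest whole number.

Using z* for proportion z-interval (normal approximation).

For 99% confidence, z* = 2.576 (from standard normal table)

Sample size formula for proportion z-interval: n = z*²p̂(1-p̂)/E²

n = 2.576² × 0.18 × 0.82 / 0.024²
  = 6.635776 × 0.1476 / 0.000576
  = 1700.4176

Round up to the nearest whole number: n = 1701

1701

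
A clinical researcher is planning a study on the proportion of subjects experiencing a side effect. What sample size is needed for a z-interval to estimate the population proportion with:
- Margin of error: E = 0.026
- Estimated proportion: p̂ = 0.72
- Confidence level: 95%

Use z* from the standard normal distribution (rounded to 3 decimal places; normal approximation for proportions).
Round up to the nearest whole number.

Using z* for proportion z-interval (normal approximation).

For 95% confidence, z* = 1.96 (from standard normal table)

Sample size formula for proportion z-interval: n = z*²p̂(1-p̂)/E²

n = 1.96² × 0.72 × 0.28 / 0.026²
  = 3.8416 × 0.2016 / 0.000676
  = 1145.6606

Round up to the nearest whole number: n = 1146

1146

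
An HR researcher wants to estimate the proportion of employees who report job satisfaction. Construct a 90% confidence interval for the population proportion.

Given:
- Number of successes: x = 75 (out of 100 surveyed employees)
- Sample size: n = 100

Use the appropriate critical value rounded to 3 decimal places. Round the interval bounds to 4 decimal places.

Sample proportion: p̂ = 75/100 = 0.750000

Check conditions for normal approximation:
  np̂ = 75 ≥ 10 ✓
  n(1-p̂) = 25 ≥ 10 ✓

The sample is large enough, so use a z-interval (normal approximation) for the proportion.

For 90% confidence, z* = 1.645 (from standard normal table)

Standard error: SE = √(p̂(1-p̂)/n) = √(0.750000×0.250000/100) = 0.04330127

Margin of error: E = z* × SE = 1.645 × 0.04330127 = 0.071231

Z-interval: p̂ ± E = 0.750000 ± 0.071231 = (0.678769, 0.821231)

Rounded to 4 decimal places:

(0.6788, 0.8212)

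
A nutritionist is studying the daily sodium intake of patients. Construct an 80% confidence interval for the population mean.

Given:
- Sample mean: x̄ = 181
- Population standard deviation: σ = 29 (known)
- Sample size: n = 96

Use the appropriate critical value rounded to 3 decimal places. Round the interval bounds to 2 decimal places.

The population standard deviation σ is known, so use a z-interval (standard normal critical value).

For 80% confidence, z* = 1.282 (from standard normal table)

Standard error: SE = σ/√n = 29/√96 = 2.959800

Margin of error: E = z* × SE = 1.282 × 2.959800 = 3.7945

Z-interval: x̄ ± E = 181 ± 3.7945 = (177.2055, 184.7945)

Rounded to 2 decimal places:

(177.21, 184.79)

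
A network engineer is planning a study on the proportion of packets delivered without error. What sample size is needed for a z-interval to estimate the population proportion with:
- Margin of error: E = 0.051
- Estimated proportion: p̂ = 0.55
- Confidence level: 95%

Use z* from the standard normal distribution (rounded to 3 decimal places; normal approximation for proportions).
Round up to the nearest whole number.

Using z* for proportion z-interval (normal approximation).

For 95% confidence, z* = 1.96 (from standard normal table)

Sample size formula for proportion z-interval: n = z*²p̂(1-p̂)/E²

n = 1.96² × 0.55 × 0.45 / 0.051²
  = 3.8416 × 0.2475 / 0.002601
  = 365.5502

Round up to the nearest whole number: n = 366

366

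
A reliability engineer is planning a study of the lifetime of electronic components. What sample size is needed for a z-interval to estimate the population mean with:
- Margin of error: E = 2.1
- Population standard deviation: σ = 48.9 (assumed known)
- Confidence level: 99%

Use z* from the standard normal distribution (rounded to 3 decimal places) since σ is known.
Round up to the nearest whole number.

Using z* since population σ is known (z-interval formula).

For 99% confidence, z* = 2.576 (from standard normal table)

Sample size formula for z-interval: n = (z*σ/E)²

n = (2.576 × 48.9 / 2.1)²
  = (59.984000)²
  = 3598.0803

Round up to the nearest whole number: n = 3599

3599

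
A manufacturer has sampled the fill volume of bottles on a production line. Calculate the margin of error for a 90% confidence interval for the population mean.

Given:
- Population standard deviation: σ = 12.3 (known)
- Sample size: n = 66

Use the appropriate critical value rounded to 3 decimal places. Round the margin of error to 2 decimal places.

The population standard deviation σ is known, so use the z-interval margin of error formula.

For 90% confidence, z* = 1.645 (from standard normal table)

Margin of error formula for z-interval: E = z* × σ/√n

E = 1.645 × 12.3/√66
  = 1.645 × 1.514025
  = 2.4906

Rounded to 2 decimal places:

2.49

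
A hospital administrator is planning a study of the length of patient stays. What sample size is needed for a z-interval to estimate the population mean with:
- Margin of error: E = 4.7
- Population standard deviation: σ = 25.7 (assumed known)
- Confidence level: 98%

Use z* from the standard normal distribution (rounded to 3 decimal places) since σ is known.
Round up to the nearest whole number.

Using z* since population σ is known (z-interval formula).

For 98% confidence, z* = 2.326 (from standard normal table)

Sample size formula for z-interval: n = (z*σ/E)²

n = (2.326 × 25.7 / 4.7)²
  = (12.718766)²
  = 161.7670

Round up to the nearest whole number: n = 162

162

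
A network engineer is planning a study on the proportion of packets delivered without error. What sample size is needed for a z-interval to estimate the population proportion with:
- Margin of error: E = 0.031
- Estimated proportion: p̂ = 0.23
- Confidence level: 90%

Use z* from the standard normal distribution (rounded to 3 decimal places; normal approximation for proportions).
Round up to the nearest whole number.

Using z* for proportion z-interval (normal approximation).

For 90% confidence, z* = 1.645 (from standard normal table)

Sample size formula for proportion z-interval: n = z*²p̂(1-p̂)/E²

n = 1.645² × 0.23 × 0.77 / 0.031²
  = 2.706025 × 0.1771 / 0.000961
  = 498.6858

Round up to the nearest whole number: n = 499

499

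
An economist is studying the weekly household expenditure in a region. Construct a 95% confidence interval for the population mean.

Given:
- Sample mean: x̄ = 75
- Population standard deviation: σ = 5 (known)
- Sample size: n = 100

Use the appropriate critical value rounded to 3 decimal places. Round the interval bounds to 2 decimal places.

The population standard deviation σ is known, so use a z-interval (standard normal critical value).

For 95% confidence, z* = 1.96 (from standard normal table)

Standard error: SE = σ/√n = 5/√100 = 0.500000

Margin of error: E = z* × SE = 1.96 × 0.500000 = 0.9800

Z-interval: x̄ ± E = 75 ± 0.9800 = (74.0200, 75.9800)

Rounded to 2 decimal places:

(74.02, 75.98)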